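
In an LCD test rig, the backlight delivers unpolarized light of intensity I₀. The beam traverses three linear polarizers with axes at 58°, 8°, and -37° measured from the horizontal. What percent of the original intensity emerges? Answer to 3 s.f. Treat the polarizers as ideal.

Unpolarized light through the first polarizer → I₁ = ½ I₀, now polarized at 58°.
I₂ = I₁ cos²(8° − 58°) = 0.5 I₀ · cos²(50°) = 0.2066 I₀.
I₃ = I₂ cos²(-37° − 8°) = 0.2066 I₀ · cos²(45°) = 0.1033 I₀.
That is 10.33% of the incident intensity.

≈ 10.3%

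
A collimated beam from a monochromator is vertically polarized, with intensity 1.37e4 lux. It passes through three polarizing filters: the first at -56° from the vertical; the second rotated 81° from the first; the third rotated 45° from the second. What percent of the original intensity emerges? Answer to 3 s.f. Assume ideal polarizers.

≈ 0.383%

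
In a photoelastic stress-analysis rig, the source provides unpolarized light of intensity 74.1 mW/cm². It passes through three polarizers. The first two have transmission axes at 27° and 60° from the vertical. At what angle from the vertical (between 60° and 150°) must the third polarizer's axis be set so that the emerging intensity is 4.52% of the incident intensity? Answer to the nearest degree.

Unpolarized light through the first polarizer → I₁ = ½ I₀, now polarized at 27°.
I₂ = I₁ cos²(60° − 27°) = 0.5 I₀ · cos²(33°) = 0.3517 I₀.
Need I₃/I₀ = 0.0452, so cos²(θ − 60°) = 0.0452 / 0.3517 = 0.1285.
θ − 60° = arccos(√0.1285) = 69.0°, giving θ ≈ 60 + 69.0 = 129.0°.

θ ≈ 129°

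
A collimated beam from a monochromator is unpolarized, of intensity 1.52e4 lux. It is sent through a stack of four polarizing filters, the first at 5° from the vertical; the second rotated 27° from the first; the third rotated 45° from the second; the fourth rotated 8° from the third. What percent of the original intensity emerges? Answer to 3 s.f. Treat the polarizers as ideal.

≈ 19.5%

Unpolarized light through the first polarizer → I₁ = 1.52e4 lux/2 = 7600 lux, polarized at 5°.
I₂ = I₁ · cos²(27°) = 7600 · 0.7939 = 6034 lux.
I₃ = I₂ · cos²(45°) = 6034 · 0.5 = 3017 lux.
I₄ = I₃ · cos²(8°) = 3017 · 0.9806 = 2958 lux.
That is 19.46% of the incident intensity.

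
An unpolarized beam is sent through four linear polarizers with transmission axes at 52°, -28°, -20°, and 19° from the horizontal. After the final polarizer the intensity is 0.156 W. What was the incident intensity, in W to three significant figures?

Unpolarized light through the first polarizer → I₁ = ½ I₀, now polarized at 52°.
I₂ = I₁ cos²(-28° − 52°) = 0.5 I₀ · cos²(80°) = 0.01508 I₀.
I₃ = I₂ cos²(-20° + 28°) = 0.01508 I₀ · cos²(8°) = 0.01478 I₀.
I₄ = I₃ cos²(19° + 20°) = 0.01478 I₀ · cos²(39°) = 0.008929 I₀.
So 0.156 W = 0.008929 I₀, giving I₀ = 0.156/0.008929 = 17.47 W.

I₀ ≈ 17.5 W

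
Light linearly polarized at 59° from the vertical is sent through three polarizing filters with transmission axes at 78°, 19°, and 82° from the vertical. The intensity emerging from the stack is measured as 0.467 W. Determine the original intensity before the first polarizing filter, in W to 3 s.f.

I₁ = I₀ cos²(78° − 59°) = I₀ cos²(19°) = 0.894 I₀.
I₂ = I₁ cos²(19° − 78°) = 0.894 I₀ · cos²(59°) = 0.2371 I₀.
I₃ = I₂ cos²(82° − 19°) = 0.2371 I₀ · cos²(63°) = 0.04888 I₀.
So 0.467 W = 0.04888 I₀, giving I₀ = 0.467/0.04888 = 9.554 W.

I₀ ≈ 9.55 W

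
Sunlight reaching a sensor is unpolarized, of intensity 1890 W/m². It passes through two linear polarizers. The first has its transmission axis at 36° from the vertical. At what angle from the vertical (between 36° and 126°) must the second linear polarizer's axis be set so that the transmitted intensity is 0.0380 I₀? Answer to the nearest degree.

θ ≈ 110°

Unpolarized light through the first polarizer → I₁ = ½ I₀, now polarized at 36°.
Need I₂/I₀ = 0.038, so cos²(θ − 36°) = 0.038 / 0.5 = 0.076.
θ − 36° = arccos(√0.076) = 74.0°, giving θ ≈ 36 + 74.0 = 110.0°.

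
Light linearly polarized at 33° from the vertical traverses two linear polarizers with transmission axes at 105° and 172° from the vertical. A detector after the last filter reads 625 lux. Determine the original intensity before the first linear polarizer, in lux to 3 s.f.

I₀ ≈ 4.29e4 lux

By Malus's law, I₁ = I₀ cos²(105° − 33°) = I₀ cos²(72°) = 0.09549 I₀.
I₂ = I₁ cos²(172° − 105°) = 0.09549 I₀ · cos²(67°) = 0.01458 I₀.
So 625 lux = 0.01458 I₀, giving I₀ = 625/0.01458 = 4.287e+04 lux.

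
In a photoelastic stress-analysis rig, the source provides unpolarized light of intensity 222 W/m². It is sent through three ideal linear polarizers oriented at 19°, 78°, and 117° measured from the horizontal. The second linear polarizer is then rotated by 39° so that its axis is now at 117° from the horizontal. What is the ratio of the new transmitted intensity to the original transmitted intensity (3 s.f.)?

I_new/I_old ≈ 0.121

Before rotation:
Unpolarized light through the first polarizer → I₁ = ½ I₀, now polarized at 19°.
I₂ = I₁ cos²(78° − 19°) = 0.5 I₀ · cos²(59°) = 0.1326 I₀.
I₃ = I₂ cos²(117° − 78°) = 0.1326 I₀ · cos²(39°) = 0.0801 I₀.
After rotation:
Unpolarized light through the first polarizer → I₁ = ½ I₀, now polarized at 19°.
Angle between axes 1 and 2: 82°. I₂ = 0.5 I₀ · cos²(82°) = 0.009685 I₀.
I₃ = I₂ cos²(117° − 117°) = 0.009685 I₀ · cos²(0°) = 0.009685 I₀.
Ratio = 0.009685 / 0.0801 = 0.1209.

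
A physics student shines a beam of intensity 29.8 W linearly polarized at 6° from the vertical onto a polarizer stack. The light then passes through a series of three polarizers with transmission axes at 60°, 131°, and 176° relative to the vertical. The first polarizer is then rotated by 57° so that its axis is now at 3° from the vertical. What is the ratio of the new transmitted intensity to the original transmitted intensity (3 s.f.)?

I_new/I_old ≈ 10.3

Before rotation:
I₁ = I₀ cos²(60° − 6°) = I₀ cos²(54°) = 0.3455 I₀.
I₂ = I₁ cos²(131° − 60°) = 0.3455 I₀ · cos²(71°) = 0.03662 I₀.
I₃ = I₂ cos²(176° − 131°) = 0.03662 I₀ · cos²(45°) = 0.01831 I₀.
After rotation:
I₁ = I₀ cos²(3° − 6°) = I₀ cos²(3°) = 0.9973 I₀.
Angle between axes 1 and 2: 52°. I₂ = 0.9973 I₀ · cos²(52°) = 0.378 I₀.
I₃ = I₂ cos²(176° − 131°) = 0.378 I₀ · cos²(45°) = 0.189 I₀.
Ratio = 0.189 / 0.01831 = 10.32.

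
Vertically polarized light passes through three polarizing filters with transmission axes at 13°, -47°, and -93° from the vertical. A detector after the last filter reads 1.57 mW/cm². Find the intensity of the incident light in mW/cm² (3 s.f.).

I₀ ≈ 13.7 mW/cm²

I₁ = I₀ cos²(13° − 0°) = I₀ cos²(13°) = 0.9494 I₀.
I₂ = I₁ cos²(-47° − 13°) = 0.9494 I₀ · cos²(60°) = 0.2373 I₀.
I₃ = I₂ cos²(-93° + 47°) = 0.2373 I₀ · cos²(46°) = 0.1145 I₀.
So 1.57 mW/cm² = 0.1145 I₀, giving I₀ = 1.57/0.1145 = 13.71 mW/cm².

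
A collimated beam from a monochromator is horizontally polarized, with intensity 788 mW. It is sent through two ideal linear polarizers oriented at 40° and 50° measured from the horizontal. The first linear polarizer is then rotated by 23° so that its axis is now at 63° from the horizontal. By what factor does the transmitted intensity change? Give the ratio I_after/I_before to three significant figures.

Before rotation:
I₁ = I₀ cos²(40° − 0°) = I₀ cos²(40°) = 0.5868 I₀.
I₂ = I₁ cos²(50° − 40°) = 0.5868 I₀ · cos²(10°) = 0.5691 I₀.
After rotation:
I₁ = I₀ cos²(63° − 0°) = I₀ cos²(63°) = 0.2061 I₀.
I₂ = I₁ cos²(50° − 63°) = 0.2061 I₀ · cos²(13°) = 0.1957 I₀.
Ratio = 0.1957 / 0.5691 = 0.3438.

I_new/I_old ≈ 0.344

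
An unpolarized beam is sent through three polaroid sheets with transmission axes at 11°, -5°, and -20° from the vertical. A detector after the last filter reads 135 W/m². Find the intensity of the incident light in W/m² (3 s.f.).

I₀ ≈ 313 W/m²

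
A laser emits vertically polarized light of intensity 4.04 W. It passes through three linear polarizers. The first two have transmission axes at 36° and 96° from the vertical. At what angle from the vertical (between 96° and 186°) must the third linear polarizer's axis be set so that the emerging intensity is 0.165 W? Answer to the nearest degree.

θ ≈ 156°

By Malus's law, I₁ = I₀ cos²(36° − 0°) = I₀ cos²(36°) = 0.6545 I₀.
I₂ = I₁ cos²(96° − 36°) = 0.6545 I₀ · cos²(60°) = 0.1636 I₀.
Target fraction: 0.165 / 4.04 W = 0.04084 of I₀.
Need I₃/I₀ = 0.04084, so cos²(θ − 96°) = 0.04084 / 0.1636 = 0.2496.
θ − 96° = arccos(√0.2496) = 60.0°, giving θ ≈ 96 + 60.0 = 156.0°.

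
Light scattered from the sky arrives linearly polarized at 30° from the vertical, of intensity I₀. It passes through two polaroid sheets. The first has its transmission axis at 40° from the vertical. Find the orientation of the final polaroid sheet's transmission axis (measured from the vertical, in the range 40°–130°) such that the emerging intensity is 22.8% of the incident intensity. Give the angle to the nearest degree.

θ ≈ 101°

I₁ = I₀ cos²(40° − 30°) = I₀ cos²(10°) = 0.9698 I₀.
Need I₂/I₀ = 0.228, so cos²(θ − 40°) = 0.228 / 0.9698 = 0.2351.
θ − 40° = arccos(√0.2351) = 61.0°, giving θ ≈ 40 + 61.0 = 101.0°.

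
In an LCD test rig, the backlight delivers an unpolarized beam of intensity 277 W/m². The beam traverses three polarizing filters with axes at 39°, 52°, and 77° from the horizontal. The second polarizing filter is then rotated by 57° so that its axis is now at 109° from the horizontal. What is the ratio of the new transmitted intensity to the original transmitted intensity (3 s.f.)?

I_new/I_old ≈ 0.108

Before rotation:
Unpolarized light through the first polarizer → I₁ = ½ I₀, now polarized at 39°.
I₂ = I₁ cos²(52° − 39°) = 0.5 I₀ · cos²(13°) = 0.4747 I₀.
I₃ = I₂ cos²(77° − 52°) = 0.4747 I₀ · cos²(25°) = 0.3899 I₀.
After rotation:
Unpolarized light through the first polarizer → I₁ = ½ I₀, now polarized at 39°.
I₂ = I₁ cos²(109° − 39°) = 0.5 I₀ · cos²(70°) = 0.05849 I₀.
I₃ = I₂ cos²(77° − 109°) = 0.05849 I₀ · cos²(32°) = 0.04206 I₀.
Ratio = 0.04206 / 0.3899 = 0.1079.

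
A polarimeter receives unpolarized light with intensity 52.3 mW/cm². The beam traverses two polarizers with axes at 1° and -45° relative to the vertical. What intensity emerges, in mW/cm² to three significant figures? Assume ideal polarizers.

I ≈ 12.6 mW/cm²

Unpolarized light through the first polarizer → I₁ = 52.3 mW/cm²/2 = 26.15 mW/cm², polarized at 1°.
I₂ = I₁ · cos²(46°) = 26.15 · 0.4826 = 12.62 mW/cm².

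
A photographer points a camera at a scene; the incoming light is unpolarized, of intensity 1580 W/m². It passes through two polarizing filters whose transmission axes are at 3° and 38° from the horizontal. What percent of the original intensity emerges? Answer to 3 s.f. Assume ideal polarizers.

Unpolarized light through the first polarizer → I₁ = 1580 W/m²/2 = 790 W/m², polarized at 3°.
I₂ = I₁ · cos²(35°) = 790 · 0.671 = 530.1 W/m².
That is 33.55% of the incident intensity.

≈ 33.6%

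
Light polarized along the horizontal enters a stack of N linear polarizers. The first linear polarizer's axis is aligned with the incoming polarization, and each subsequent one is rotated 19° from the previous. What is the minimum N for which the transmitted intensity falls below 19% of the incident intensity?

First polarizer is aligned with the polarization: full transmission.
Each further stage multiplies by cos²(19°) = 0.894.
After N polarizers: T = 0.894^(N−1). Require T < 0.19 ⇒ N−1 > ln(0.19)/ln(0.894) = 14.82, so N−1 ≥ 15 and N = 16.
Check: N=16 gives T = 0.1863 < 0.19; N=15 gives T = 0.2083.

N = 16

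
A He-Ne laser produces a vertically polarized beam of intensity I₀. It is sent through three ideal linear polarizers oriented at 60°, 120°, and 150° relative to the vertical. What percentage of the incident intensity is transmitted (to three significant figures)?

I₁ = I₀ cos²(60° − 0°) = I₀ cos²(60°) = 0.25 I₀.
I₂ = I₁ cos²(120° − 60°) = 0.25 I₀ · cos²(60°) = 0.0625 I₀.
I₃ = I₂ cos²(150° − 120°) = 0.0625 I₀ · cos²(30°) = 0.04688 I₀.
That is 4.688% of the incident intensity.

≈ 4.69%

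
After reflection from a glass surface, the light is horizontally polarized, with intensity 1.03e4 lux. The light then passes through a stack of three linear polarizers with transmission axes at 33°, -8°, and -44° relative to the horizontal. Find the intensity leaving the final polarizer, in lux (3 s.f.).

By Malus's law, I₁ = 1.03e4 lux · cos²(33°) = 7245 lux.
I₂ = I₁ · cos²(41°) = 7245 · 0.5696 = 4126 lux.
I₃ = I₂ · cos²(36°) = 4126 · 0.6545 = 2701 lux.

I ≈ 2700 lux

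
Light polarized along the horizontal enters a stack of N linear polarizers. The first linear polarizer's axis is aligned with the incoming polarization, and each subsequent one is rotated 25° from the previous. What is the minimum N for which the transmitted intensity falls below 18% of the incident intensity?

First polarizer is aligned with the polarization: full transmission.
Each further stage multiplies by cos²(25°) = 0.8214.
After N polarizers: T = 0.8214^(N−1). Require T < 0.18 ⇒ N−1 > ln(0.18)/ln(0.8214) = 8.72, so N−1 ≥ 9 and N = 10.
Check: N=10 gives T = 0.1702 < 0.18; N=9 gives T = 0.2072.

N = 10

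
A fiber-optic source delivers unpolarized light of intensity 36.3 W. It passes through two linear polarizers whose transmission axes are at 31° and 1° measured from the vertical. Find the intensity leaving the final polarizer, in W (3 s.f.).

Unpolarized light through the first polarizer → I₁ = 36.3 W/2 = 18.15 W, polarized at 31°.
I₂ = I₁ · cos²(30°) = 18.15 · 0.75 = 13.61 W.

I ≈ 13.6 W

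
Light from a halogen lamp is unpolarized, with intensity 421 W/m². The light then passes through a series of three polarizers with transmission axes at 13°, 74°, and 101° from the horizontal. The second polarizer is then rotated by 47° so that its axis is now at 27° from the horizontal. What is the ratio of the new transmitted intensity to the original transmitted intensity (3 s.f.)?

I_new/I_old ≈ 0.383

Before rotation:
Unpolarized light through the first polarizer → I₁ = ½ I₀, now polarized at 13°.
I₂ = I₁ cos²(74° − 13°) = 0.5 I₀ · cos²(61°) = 0.1175 I₀.
I₃ = I₂ cos²(101° − 74°) = 0.1175 I₀ · cos²(27°) = 0.0933 I₀.
After rotation:
Unpolarized light through the first polarizer → I₁ = ½ I₀, now polarized at 13°.
I₂ = I₁ cos²(27° − 13°) = 0.5 I₀ · cos²(14°) = 0.4707 I₀.
I₃ = I₂ cos²(101° − 27°) = 0.4707 I₀ · cos²(74°) = 0.03576 I₀.
Ratio = 0.03576 / 0.0933 = 0.3833.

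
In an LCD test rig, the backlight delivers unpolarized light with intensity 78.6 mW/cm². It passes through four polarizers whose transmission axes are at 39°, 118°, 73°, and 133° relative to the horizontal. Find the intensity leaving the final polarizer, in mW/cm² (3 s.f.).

Unpolarized light through the first polarizer → I₁ = 78.6 mW/cm²/2 = 39.3 mW/cm², polarized at 39°.
I₂ = I₁ · cos²(79°) = 39.3 · 0.03641 = 1.431 mW/cm².
I₃ = I₂ · cos²(45°) = 1.431 · 0.5 = 0.7154 mW/cm².
I₄ = I₃ · cos²(60°) = 0.7154 · 0.25 = 0.1789 mW/cm².

I ≈ 0.179 mW/cm²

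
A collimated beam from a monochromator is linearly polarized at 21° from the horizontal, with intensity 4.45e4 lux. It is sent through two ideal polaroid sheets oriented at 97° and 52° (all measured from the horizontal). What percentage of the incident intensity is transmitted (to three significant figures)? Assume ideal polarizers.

≈ 2.93%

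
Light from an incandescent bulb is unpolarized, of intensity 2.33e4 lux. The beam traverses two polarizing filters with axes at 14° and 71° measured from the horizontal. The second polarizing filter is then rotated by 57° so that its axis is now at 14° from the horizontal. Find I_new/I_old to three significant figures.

I_new/I_old ≈ 3.37

Before rotation:
Unpolarized light through the first polarizer → I₁ = ½ I₀, now polarized at 14°.
I₂ = I₁ cos²(71° − 14°) = 0.5 I₀ · cos²(57°) = 0.1483 I₀.
After rotation:
Unpolarized light through the first polarizer → I₁ = ½ I₀, now polarized at 14°.
I₂ = I₁ cos²(14° − 14°) = 0.5 I₀ · cos²(0°) = 0.5 I₀.
Ratio = 0.5 / 0.1483 = 3.371.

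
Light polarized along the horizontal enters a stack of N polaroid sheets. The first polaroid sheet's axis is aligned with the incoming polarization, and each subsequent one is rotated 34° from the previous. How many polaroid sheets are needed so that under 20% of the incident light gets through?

N = 6

First polarizer is aligned with the polarization: full transmission.
Each further stage multiplies by cos²(34°) = 0.6873.
After N polarizers: T = 0.6873^(N−1). Require T < 0.20 ⇒ N−1 > ln(0.20)/ln(0.6873) = 4.29, so N−1 ≥ 5 and N = 6.
Check: N=6 gives T = 0.1534 < 0.20; N=5 gives T = 0.2231.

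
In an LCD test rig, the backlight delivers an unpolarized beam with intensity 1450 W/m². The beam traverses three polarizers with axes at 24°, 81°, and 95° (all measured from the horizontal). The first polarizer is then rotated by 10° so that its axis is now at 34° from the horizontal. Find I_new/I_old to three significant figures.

I_new/I_old ≈ 1.57

Before rotation:
Unpolarized light through the first polarizer → I₁ = ½ I₀, now polarized at 24°.
I₂ = I₁ cos²(81° − 24°) = 0.5 I₀ · cos²(57°) = 0.1483 I₀.
I₃ = I₂ cos²(95° − 81°) = 0.1483 I₀ · cos²(14°) = 0.1396 I₀.
After rotation:
Unpolarized light through the first polarizer → I₁ = ½ I₀, now polarized at 34°.
I₂ = I₁ cos²(81° − 34°) = 0.5 I₀ · cos²(47°) = 0.2326 I₀.
I₃ = I₂ cos²(95° − 81°) = 0.2326 I₀ · cos²(14°) = 0.2189 I₀.
Ratio = 0.2189 / 0.1396 = 1.568.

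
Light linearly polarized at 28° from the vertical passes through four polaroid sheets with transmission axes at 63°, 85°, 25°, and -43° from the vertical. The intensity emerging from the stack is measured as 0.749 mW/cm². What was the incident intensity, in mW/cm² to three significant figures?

I₀ ≈ 37.0 mW/cm²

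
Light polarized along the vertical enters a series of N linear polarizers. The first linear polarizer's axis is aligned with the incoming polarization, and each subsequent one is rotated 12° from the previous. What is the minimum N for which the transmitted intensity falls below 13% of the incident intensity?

First polarizer is aligned with the polarization: full transmission.
Each further stage multiplies by cos²(12°) = 0.9568.
After N polarizers: T = 0.9568^(N−1). Require T < 0.13 ⇒ N−1 > ln(0.13)/ln(0.9568) = 46.17, so N−1 ≥ 47 and N = 48.
Check: N=48 gives T = 0.1253 < 0.13; N=47 gives T = 0.131.

N = 48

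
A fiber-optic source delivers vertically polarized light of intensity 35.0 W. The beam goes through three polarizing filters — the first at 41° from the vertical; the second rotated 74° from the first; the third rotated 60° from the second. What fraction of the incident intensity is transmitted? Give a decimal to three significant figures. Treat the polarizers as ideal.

I/I₀ ≈ 0.0108

By Malus's law, I₁ = 35.0 W · cos²(41°) = 19.94 W.
I₂ = I₁ · cos²(74°) = 19.94 · 0.07598 = 1.515 W.
I₃ = I₂ · cos²(60°) = 1.515 · 0.25 = 0.3787 W.
Transmitted fraction = 0.01082.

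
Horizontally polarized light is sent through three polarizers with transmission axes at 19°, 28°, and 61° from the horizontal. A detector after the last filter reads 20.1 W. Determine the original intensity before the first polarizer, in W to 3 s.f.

I₀ ≈ 32.8 W

I₁ = I₀ cos²(19° − 0°) = I₀ cos²(19°) = 0.894 I₀.
I₂ = I₁ cos²(28° − 19°) = 0.894 I₀ · cos²(9°) = 0.8721 I₀.
I₃ = I₂ cos²(61° − 28°) = 0.8721 I₀ · cos²(33°) = 0.6134 I₀.
So 20.1 W = 0.6134 I₀, giving I₀ = 20.1/0.6134 = 32.77 W.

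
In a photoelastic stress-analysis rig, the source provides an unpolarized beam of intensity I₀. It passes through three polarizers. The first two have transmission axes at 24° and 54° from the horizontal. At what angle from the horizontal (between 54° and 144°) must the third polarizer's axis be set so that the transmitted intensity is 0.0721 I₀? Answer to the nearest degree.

Unpolarized light through the first polarizer → I₁ = ½ I₀, now polarized at 24°.
I₂ = I₁ cos²(54° − 24°) = 0.5 I₀ · cos²(30°) = 0.375 I₀.
Need I₃/I₀ = 0.0721, so cos²(θ − 54°) = 0.0721 / 0.375 = 0.1923.
θ − 54° = arccos(√0.1923) = 64.0°, giving θ ≈ 54 + 64.0 = 118.0°.

θ ≈ 118°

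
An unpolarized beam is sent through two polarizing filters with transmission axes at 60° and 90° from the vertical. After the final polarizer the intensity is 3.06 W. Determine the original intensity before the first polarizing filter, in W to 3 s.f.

Unpolarized light through the first polarizer → I₁ = ½ I₀, now polarized at 60°.
I₂ = I₁ cos²(90° − 60°) = 0.5 I₀ · cos²(30°) = 0.375 I₀.
So 3.06 W = 0.375 I₀, giving I₀ = 3.06/0.375 = 8.16 W.

I₀ ≈ 8.16 W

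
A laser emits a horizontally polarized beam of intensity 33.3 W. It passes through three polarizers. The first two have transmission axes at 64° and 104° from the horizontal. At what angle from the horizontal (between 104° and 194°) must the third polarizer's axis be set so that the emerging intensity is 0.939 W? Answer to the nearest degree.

I₁ = I₀ cos²(64° − 0°) = I₀ cos²(64°) = 0.1922 I₀.
I₂ = I₁ cos²(104° − 64°) = 0.1922 I₀ · cos²(40°) = 0.1128 I₀.
Target fraction: 0.939 / 33.3 W = 0.0282 of I₀.
Need I₃/I₀ = 0.0282, so cos²(θ − 104°) = 0.0282 / 0.1128 = 0.2501.
θ − 104° = arccos(√0.2501) = 60.0°, giving θ ≈ 104 + 60.0 = 164.0°.

θ ≈ 164°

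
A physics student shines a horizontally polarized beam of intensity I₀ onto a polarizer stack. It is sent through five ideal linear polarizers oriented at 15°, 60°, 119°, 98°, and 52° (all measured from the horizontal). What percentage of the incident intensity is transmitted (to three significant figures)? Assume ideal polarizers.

I₁ = I₀ cos²(15° − 0°) = I₀ cos²(15°) = 0.933 I₀.
I₂ = I₁ cos²(60° − 15°) = 0.933 I₀ · cos²(45°) = 0.4665 I₀.
I₃ = I₂ cos²(119° − 60°) = 0.4665 I₀ · cos²(59°) = 0.1237 I₀.
I₄ = I₃ cos²(98° − 119°) = 0.1237 I₀ · cos²(21°) = 0.1079 I₀.
I₅ = I₄ cos²(52° − 98°) = 0.1079 I₀ · cos²(46°) = 0.05205 I₀.
That is 5.205% of the incident intensity.

≈ 5.20%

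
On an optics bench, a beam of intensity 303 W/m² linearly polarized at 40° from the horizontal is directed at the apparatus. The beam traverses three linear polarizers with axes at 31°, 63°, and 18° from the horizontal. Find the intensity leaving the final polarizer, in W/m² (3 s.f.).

I₁ = 303 W/m² · cos²(9°) = 295.6 W/m².
I₂ = I₁ · cos²(32°) = 295.6 · 0.7192 = 212.6 W/m².
I₃ = I₂ · cos²(45°) = 212.6 · 0.5 = 106.3 W/m².

I ≈ 106 W/m²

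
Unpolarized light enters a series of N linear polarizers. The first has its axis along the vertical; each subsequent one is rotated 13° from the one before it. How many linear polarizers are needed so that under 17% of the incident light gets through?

N = 22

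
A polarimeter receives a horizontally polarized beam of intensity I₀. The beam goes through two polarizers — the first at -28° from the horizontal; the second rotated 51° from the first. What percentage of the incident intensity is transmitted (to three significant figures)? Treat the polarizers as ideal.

By Malus's law, I₁ = I₀ cos²(-28° − 0°) = I₀ cos²(28°) = 0.7796 I₀.
I₂ = I₁ cos²(51°) = 0.7796 · 0.396 I₀ = 0.3088 I₀.
That is 30.88% of the incident intensity.

≈ 30.9%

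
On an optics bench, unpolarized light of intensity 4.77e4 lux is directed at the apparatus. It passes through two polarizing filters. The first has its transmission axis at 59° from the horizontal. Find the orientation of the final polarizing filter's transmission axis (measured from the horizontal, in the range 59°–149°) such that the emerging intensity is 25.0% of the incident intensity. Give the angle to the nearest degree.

Unpolarized light through the first polarizer → I₁ = ½ I₀, now polarized at 59°.
Need I₂/I₀ = 0.25, so cos²(θ − 59°) = 0.25 / 0.5 = 0.5.
θ − 59° = arccos(√0.5) = 45.0°, giving θ ≈ 59 + 45.0 = 104.0°.

θ ≈ 104°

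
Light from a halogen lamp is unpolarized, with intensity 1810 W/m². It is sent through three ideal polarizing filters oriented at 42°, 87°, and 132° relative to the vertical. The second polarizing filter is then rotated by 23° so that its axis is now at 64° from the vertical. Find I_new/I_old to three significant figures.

Before rotation:
Unpolarized light through the first polarizer → I₁ = ½ I₀, now polarized at 42°.
I₂ = I₁ cos²(87° − 42°) = 0.5 I₀ · cos²(45°) = 0.25 I₀.
I₃ = I₂ cos²(132° − 87°) = 0.25 I₀ · cos²(45°) = 0.125 I₀.
After rotation:
Unpolarized light through the first polarizer → I₁ = ½ I₀, now polarized at 42°.
I₂ = I₁ cos²(64° − 42°) = 0.5 I₀ · cos²(22°) = 0.4298 I₀.
I₃ = I₂ cos²(132° − 64°) = 0.4298 I₀ · cos²(68°) = 0.06032 I₀.
Ratio = 0.06032 / 0.125 = 0.4826.

I_new/I_old ≈ 0.483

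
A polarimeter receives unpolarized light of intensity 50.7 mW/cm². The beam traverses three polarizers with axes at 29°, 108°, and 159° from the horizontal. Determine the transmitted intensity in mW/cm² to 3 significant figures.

I ≈ 0.366 mW/cm²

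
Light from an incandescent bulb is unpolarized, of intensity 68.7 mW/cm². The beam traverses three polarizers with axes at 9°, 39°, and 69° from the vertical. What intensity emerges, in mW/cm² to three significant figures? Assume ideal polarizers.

I ≈ 19.3 mW/cm²

Unpolarized light through the first polarizer → I₁ = 68.7 mW/cm²/2 = 34.35 mW/cm², polarized at 9°.
I₂ = I₁ · cos²(30°) = 34.35 · 0.75 = 25.76 mW/cm².
I₃ = I₂ · cos²(30°) = 25.76 · 0.75 = 19.32 mW/cm².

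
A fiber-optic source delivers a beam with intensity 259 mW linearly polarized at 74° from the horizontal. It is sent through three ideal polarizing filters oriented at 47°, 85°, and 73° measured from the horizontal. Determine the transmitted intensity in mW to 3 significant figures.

I ≈ 122 mW

By Malus's law, I₁ = 259 mW · cos²(27°) = 205.6 mW.
I₂ = I₁ · cos²(38°) = 205.6 · 0.621 = 127.7 mW.
I₃ = I₂ · cos²(12°) = 127.7 · 0.9568 = 122.2 mW.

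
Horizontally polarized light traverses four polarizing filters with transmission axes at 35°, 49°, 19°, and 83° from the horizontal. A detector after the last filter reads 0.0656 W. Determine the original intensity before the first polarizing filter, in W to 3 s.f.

I₀ ≈ 0.720 W

I₁ = I₀ cos²(35° − 0°) = I₀ cos²(35°) = 0.671 I₀.
I₂ = I₁ cos²(49° − 35°) = 0.671 I₀ · cos²(14°) = 0.6317 I₀.
I₃ = I₂ cos²(19° − 49°) = 0.6317 I₀ · cos²(30°) = 0.4738 I₀.
I₄ = I₃ cos²(83° − 19°) = 0.4738 I₀ · cos²(64°) = 0.09105 I₀.
So 0.0656 W = 0.09105 I₀, giving I₀ = 0.0656/0.09105 = 0.7205 W.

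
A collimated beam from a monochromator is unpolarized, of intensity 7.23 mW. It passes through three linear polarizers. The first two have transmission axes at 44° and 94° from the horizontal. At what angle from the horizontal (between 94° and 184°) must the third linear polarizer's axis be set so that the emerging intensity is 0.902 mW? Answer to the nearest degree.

θ ≈ 133°

Unpolarized light through the first polarizer → I₁ = ½ I₀, now polarized at 44°.
I₂ = I₁ cos²(94° − 44°) = 0.5 I₀ · cos²(50°) = 0.2066 I₀.
Target fraction: 0.902 / 7.23 mW = 0.1248 of I₀.
Need I₃/I₀ = 0.1248, so cos²(θ − 94°) = 0.1248 / 0.2066 = 0.6039.
θ − 94° = arccos(√0.6039) = 39.0°, giving θ ≈ 94 + 39.0 = 133.0°.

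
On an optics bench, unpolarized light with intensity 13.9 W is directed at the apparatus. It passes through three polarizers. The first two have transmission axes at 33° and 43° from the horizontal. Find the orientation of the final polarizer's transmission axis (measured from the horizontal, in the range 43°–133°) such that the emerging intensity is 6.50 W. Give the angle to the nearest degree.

Unpolarized light through the first polarizer → I₁ = ½ I₀, now polarized at 33°.
I₂ = I₁ cos²(43° − 33°) = 0.5 I₀ · cos²(10°) = 0.4849 I₀.
Target fraction: 6.50 / 13.9 W = 0.4676 of I₀.
Need I₃/I₀ = 0.4676, so cos²(θ − 43°) = 0.4676 / 0.4849 = 0.9643.
θ − 43° = arccos(√0.9643) = 10.9°, giving θ ≈ 43 + 10.9 = 53.9°.

θ ≈ 54°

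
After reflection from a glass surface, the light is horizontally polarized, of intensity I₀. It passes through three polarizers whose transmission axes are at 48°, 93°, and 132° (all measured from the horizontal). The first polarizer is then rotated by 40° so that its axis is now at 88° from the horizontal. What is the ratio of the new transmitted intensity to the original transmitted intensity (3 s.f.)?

Before rotation:
By Malus's law, I₁ = I₀ cos²(48° − 0°) = I₀ cos²(48°) = 0.4477 I₀.
I₂ = I₁ cos²(93° − 48°) = 0.4477 I₀ · cos²(45°) = 0.2239 I₀.
I₃ = I₂ cos²(132° − 93°) = 0.2239 I₀ · cos²(39°) = 0.1352 I₀.
After rotation:
I₁ = I₀ cos²(88° − 0°) = I₀ cos²(88°) = 0.001218 I₀.
I₂ = I₁ cos²(93° − 88°) = 0.001218 I₀ · cos²(5°) = 0.001209 I₀.
I₃ = I₂ cos²(132° − 93°) = 0.001209 I₀ · cos²(39°) = 0.00073 I₀.
Ratio = 0.00073 / 0.1352 = 0.005399.

I_new/I_old ≈ 0.00540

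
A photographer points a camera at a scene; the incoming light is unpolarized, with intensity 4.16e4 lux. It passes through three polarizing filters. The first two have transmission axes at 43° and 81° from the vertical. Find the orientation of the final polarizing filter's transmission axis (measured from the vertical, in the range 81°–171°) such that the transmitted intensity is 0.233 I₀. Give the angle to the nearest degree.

Unpolarized light through the first polarizer → I₁ = ½ I₀, now polarized at 43°.
I₂ = I₁ cos²(81° − 43°) = 0.5 I₀ · cos²(38°) = 0.3105 I₀.
Need I₃/I₀ = 0.233, so cos²(θ − 81°) = 0.233 / 0.3105 = 0.7504.
θ − 81° = arccos(√0.7504) = 30.0°, giving θ ≈ 81 + 30.0 = 111.0°.

θ ≈ 111°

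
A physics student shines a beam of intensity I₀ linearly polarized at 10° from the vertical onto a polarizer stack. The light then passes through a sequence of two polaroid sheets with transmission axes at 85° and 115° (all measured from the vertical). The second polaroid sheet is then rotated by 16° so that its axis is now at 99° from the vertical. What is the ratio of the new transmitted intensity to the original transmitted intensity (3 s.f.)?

I_new/I_old ≈ 1.26

Before rotation:
I₁ = I₀ cos²(85° − 10°) = I₀ cos²(75°) = 0.06699 I₀.
I₂ = I₁ cos²(115° − 85°) = 0.06699 I₀ · cos²(30°) = 0.05024 I₀.
After rotation:
I₁ = I₀ cos²(85° − 10°) = I₀ cos²(75°) = 0.06699 I₀.
I₂ = I₁ cos²(99° − 85°) = 0.06699 I₀ · cos²(14°) = 0.06307 I₀.
Ratio = 0.06307 / 0.05024 = 1.255.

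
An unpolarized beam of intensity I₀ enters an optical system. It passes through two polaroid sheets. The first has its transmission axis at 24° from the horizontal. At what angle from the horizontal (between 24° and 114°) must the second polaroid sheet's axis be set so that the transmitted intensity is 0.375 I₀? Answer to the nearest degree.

Unpolarized light through the first polarizer → I₁ = ½ I₀, now polarized at 24°.
Need I₂/I₀ = 0.375, so cos²(θ − 24°) = 0.375 / 0.5 = 0.75.
θ − 24° = arccos(√0.75) = 30.0°, giving θ ≈ 24 + 30.0 = 54.0°.

θ ≈ 54°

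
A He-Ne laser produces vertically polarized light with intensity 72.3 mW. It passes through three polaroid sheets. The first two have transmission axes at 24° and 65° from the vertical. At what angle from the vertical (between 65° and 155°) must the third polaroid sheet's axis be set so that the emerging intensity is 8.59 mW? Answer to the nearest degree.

θ ≈ 125°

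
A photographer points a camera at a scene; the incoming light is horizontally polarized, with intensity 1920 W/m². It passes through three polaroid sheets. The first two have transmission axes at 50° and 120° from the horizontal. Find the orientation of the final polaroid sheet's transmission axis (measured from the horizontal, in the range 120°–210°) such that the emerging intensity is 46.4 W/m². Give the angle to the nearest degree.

θ ≈ 165°

I₁ = I₀ cos²(50° − 0°) = I₀ cos²(50°) = 0.4132 I₀.
I₂ = I₁ cos²(120° − 50°) = 0.4132 I₀ · cos²(70°) = 0.04833 I₀.
Target fraction: 46.4 / 1920 W/m² = 0.02417 of I₀.
Need I₃/I₀ = 0.02417, so cos²(θ − 120°) = 0.02417 / 0.04833 = 0.5.
θ − 120° = arccos(√0.5) = 45.0°, giving θ ≈ 120 + 45.0 = 165.0°.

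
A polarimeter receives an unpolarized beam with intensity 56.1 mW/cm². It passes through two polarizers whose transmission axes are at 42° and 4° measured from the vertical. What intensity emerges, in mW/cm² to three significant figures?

I ≈ 17.4 mW/cm²

Unpolarized light through the first polarizer → I₁ = 56.1 mW/cm²/2 = 28.05 mW/cm², polarized at 42°.
I₂ = I₁ · cos²(38°) = 28.05 · 0.621 = 17.42 mW/cm².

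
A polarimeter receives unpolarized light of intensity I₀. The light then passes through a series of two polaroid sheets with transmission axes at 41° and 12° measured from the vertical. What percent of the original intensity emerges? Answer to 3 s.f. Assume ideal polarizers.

≈ 38.2%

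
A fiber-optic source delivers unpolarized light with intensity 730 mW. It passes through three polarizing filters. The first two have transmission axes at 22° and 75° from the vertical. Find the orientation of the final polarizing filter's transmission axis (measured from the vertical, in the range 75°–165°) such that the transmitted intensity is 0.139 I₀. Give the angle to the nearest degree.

θ ≈ 104°

Unpolarized light through the first polarizer → I₁ = ½ I₀, now polarized at 22°.
I₂ = I₁ cos²(75° − 22°) = 0.5 I₀ · cos²(53°) = 0.1811 I₀.
Need I₃/I₀ = 0.139, so cos²(θ − 75°) = 0.139 / 0.1811 = 0.7676.
θ − 75° = arccos(√0.7676) = 28.8°, giving θ ≈ 75 + 28.8 = 103.8°.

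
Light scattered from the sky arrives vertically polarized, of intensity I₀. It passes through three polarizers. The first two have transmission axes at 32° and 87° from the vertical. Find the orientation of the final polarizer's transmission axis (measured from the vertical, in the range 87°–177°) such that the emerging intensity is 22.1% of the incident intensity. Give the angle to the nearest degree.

θ ≈ 102°

By Malus's law, I₁ = I₀ cos²(32° − 0°) = I₀ cos²(32°) = 0.7192 I₀.
I₂ = I₁ cos²(87° − 32°) = 0.7192 I₀ · cos²(55°) = 0.2366 I₀.
Need I₃/I₀ = 0.221, so cos²(θ − 87°) = 0.221 / 0.2366 = 0.934.
θ − 87° = arccos(√0.934) = 14.9°, giving θ ≈ 87 + 14.9 = 101.9°.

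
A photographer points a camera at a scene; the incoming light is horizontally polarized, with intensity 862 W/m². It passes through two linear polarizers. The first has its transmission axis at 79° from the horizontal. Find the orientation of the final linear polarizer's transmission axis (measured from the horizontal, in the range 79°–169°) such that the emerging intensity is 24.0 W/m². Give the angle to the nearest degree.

By Malus's law, I₁ = I₀ cos²(79° − 0°) = I₀ cos²(79°) = 0.03641 I₀.
Target fraction: 24.0 / 862 W/m² = 0.02784 of I₀.
Need I₂/I₀ = 0.02784, so cos²(θ − 79°) = 0.02784 / 0.03641 = 0.7647.
θ − 79° = arccos(√0.7647) = 29.0°, giving θ ≈ 79 + 29.0 = 108.0°.

θ ≈ 108°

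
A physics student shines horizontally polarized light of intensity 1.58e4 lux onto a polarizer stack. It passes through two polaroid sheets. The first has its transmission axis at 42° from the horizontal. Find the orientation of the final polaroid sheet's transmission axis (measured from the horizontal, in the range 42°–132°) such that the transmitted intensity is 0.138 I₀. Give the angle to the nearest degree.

θ ≈ 102°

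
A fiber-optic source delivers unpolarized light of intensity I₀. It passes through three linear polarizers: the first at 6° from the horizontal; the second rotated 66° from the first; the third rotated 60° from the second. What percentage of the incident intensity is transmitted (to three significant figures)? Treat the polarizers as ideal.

Unpolarized light through the first polarizer → I₁ = ½ I₀, now polarized at 6°.
I₂ = I₁ cos²(66°) = 0.5 · 0.1654 I₀ = 0.08272 I₀.
I₃ = I₂ cos²(60°) = 0.08272 · 0.25 I₀ = 0.02068 I₀.
That is 2.068% of the incident intensity.

≈ 2.07%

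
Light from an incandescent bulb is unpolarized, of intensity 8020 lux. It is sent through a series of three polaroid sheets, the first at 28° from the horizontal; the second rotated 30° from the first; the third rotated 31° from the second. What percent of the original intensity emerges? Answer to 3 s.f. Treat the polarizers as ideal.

≈ 27.6%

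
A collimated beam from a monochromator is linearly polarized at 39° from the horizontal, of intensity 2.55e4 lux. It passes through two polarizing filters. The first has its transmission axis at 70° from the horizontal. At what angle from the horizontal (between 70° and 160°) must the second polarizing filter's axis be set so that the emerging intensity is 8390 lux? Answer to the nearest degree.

I₁ = I₀ cos²(70° − 39°) = I₀ cos²(31°) = 0.7347 I₀.
Target fraction: 8390 / 2.55e4 lux = 0.329 of I₀.
Need I₂/I₀ = 0.329, so cos²(θ − 70°) = 0.329 / 0.7347 = 0.4478.
θ − 70° = arccos(√0.4478) = 48.0°, giving θ ≈ 70 + 48.0 = 118.0°.

θ ≈ 118°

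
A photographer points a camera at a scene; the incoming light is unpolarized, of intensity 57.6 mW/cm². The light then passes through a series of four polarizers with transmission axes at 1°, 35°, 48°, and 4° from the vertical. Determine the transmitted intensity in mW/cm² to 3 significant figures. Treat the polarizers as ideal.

Unpolarized light through the first polarizer → I₁ = 57.6 mW/cm²/2 = 28.8 mW/cm², polarized at 1°.
I₂ = I₁ · cos²(34°) = 28.8 · 0.6873 = 19.79 mW/cm².
I₃ = I₂ · cos²(13°) = 19.79 · 0.9494 = 18.79 mW/cm².
I₄ = I₃ · cos²(44°) = 18.79 · 0.5174 = 9.724 mW/cm².

I ≈ 9.72 mW/cm²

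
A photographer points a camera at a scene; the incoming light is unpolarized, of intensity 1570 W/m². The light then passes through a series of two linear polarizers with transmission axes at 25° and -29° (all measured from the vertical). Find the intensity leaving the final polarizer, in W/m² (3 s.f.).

Unpolarized light through the first polarizer → I₁ = 1570 W/m²/2 = 785 W/m², polarized at 25°.
I₂ = I₁ · cos²(54°) = 785 · 0.3455 = 271.2 W/m².

I ≈ 271 W/m²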